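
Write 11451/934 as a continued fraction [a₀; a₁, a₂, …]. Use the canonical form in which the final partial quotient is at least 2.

11451 ÷ 934 → quotient 12, remainder 243
934 ÷ 243 → quotient 3, remainder 205
243 ÷ 205 → quotient 1, remainder 38
205 ÷ 38 → quotient 5, remainder 15
38 ÷ 15 → quotient 2, remainder 8
15 ÷ 8 → quotient 1, remainder 7
8 ÷ 7 → quotient 1, remainder 1
7 ÷ 1 → quotient 7, remainder 0

[12; 3, 1, 5, 2, 1, 1, 7]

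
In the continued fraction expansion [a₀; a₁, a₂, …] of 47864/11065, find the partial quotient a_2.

47864 = 4·11065 + 3604, so a_0 = 4
11065 = 3·3604 + 253, so a_1 = 3
3604 = 14·253 + 62, so a_2 = 14

14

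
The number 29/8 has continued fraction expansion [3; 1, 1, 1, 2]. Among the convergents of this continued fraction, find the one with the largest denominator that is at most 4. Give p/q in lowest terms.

11/3

List convergents until the denominator exceeds the bound:
a_0 = 3: 3/1  (≤ bound)
a_1 = 1: 4/1  (≤ bound)
a_2 = 1: 7/2  (≤ bound)
a_3 = 1: 11/3  (≤ bound)
a_4 = 2: 29/8  (> 4, stop)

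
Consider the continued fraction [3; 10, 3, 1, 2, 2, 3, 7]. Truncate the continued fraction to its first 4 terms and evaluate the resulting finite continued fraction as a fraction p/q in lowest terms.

127/41

Start with 1.
3 + 1/(1/1) = 3 + 1/1 = 4/1
10 + 1/(4/1) = 10 + 1/4 = 41/4
3 + 1/(41/4) = 3 + 4/41 = 127/41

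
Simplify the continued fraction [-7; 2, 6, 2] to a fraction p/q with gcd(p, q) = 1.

-183/28

Compute successive convergents:
a_0 = -7: -7/1
a_1 = 2: -13/2
a_2 = 6: -85/13
a_3 = 2: -183/28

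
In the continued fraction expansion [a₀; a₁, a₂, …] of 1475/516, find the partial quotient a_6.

2

Apply division with remainder until the remainder is 0:
1475 = 2·516 + 443, so a_0 = 2
516 = 1·443 + 73, so a_1 = 1
443 = 6·73 + 5, so a_2 = 6
73 = 14·5 + 3, so a_3 = 14
5 = 1·3 + 2, so a_4 = 1
3 = 1·2 + 1, so a_5 = 1
2 = 2·1 + 0, so a_6 = 2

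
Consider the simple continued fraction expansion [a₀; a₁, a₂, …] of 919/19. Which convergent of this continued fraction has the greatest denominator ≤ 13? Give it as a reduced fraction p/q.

387/8

List convergents until the denominator exceeds the bound:
a_0 = 48: 48/1  (≤ bound)
a_1 = 2: 97/2  (≤ bound)
a_2 = 1: 145/3  (≤ bound)
a_3 = 2: 387/8  (≤ bound)
a_4 = 2: 919/19  (> 13, stop)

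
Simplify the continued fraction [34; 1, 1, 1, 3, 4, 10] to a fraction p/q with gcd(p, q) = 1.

16661/481

Start with 10.
4 + 1/(10/1) = 4 + 1/10 = 41/10
3 + 1/(41/10) = 3 + 10/41 = 133/41
1 + 1/(133/41) = 1 + 41/133 = 174/133
1 + 1/(174/133) = 1 + 133/174 = 307/174
1 + 1/(307/174) = 1 + 174/307 = 481/307
34 + 1/(481/307) = 34 + 307/481 = 16661/481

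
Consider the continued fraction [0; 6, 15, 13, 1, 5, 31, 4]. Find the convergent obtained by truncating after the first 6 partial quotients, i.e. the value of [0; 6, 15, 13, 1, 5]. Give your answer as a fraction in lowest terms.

Start with 5.
1 + 1/(5/1) = 1 + 1/5 = 6/5
13 + 1/(6/5) = 13 + 5/6 = 83/6
15 + 1/(83/6) = 15 + 6/83 = 1251/83
6 + 1/(1251/83) = 6 + 83/1251 = 7589/1251
0 + 1/(7589/1251) = 0 + 1251/7589 = 1251/7589

1251/7589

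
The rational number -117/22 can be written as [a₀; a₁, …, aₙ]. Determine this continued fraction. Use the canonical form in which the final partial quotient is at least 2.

[-6; 1, 2, 7]

⌊-117/22⌋ = -6, remainder 15
⌊22/15⌋ = 1, remainder 7
⌊15/7⌋ = 2, remainder 1
⌊7/1⌋ = 7, remainder 0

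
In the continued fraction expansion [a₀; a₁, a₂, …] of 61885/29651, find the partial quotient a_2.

61885 = 2·29651 + 2583, so a_0 = 2
29651 = 11·2583 + 1238, so a_1 = 11
2583 = 2·1238 + 107, so a_2 = 2

2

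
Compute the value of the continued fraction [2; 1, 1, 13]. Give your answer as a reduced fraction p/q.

Start with 13.
1 + 1/(13/1) = 1 + 1/13 = 14/13
1 + 1/(14/13) = 1 + 13/14 = 27/14
2 + 1/(27/14) = 2 + 14/27 = 68/27

68/27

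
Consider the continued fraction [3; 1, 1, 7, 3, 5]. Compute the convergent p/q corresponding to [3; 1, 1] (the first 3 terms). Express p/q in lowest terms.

Build up convergents one term at a time:
a_0 = 3: 3/1
a_1 = 1: 4/1
a_2 = 1: 7/2

7/2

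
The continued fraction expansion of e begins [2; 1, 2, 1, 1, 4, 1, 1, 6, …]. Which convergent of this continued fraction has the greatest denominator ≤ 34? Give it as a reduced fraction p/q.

a_0 = 2: 2/1  (≤ bound)
a_1 = 1: 3/1  (≤ bound)
a_2 = 2: 8/3  (≤ bound)
a_3 = 1: 11/4  (≤ bound)
a_4 = 1: 19/7  (≤ bound)
a_5 = 4: 87/32  (≤ bound)
a_6 = 1: 106/39  (> 34, stop)

87/32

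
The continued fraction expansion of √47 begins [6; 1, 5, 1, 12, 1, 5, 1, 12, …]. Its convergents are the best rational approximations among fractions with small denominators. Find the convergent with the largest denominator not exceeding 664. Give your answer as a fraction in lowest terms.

3942/575

a_0 = 6: 6/1  (≤ bound)
a_1 = 1: 7/1  (≤ bound)
a_2 = 5: 41/6  (≤ bound)
a_3 = 1: 48/7  (≤ bound)
a_4 = 12: 617/90  (≤ bound)
a_5 = 1: 665/97  (≤ bound)
a_6 = 5: 3942/575  (≤ bound)
a_7 = 1: 4607/672  (> 664, stop)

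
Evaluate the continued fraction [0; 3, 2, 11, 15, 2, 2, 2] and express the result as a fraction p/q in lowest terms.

Start with 2.
2 + 1/(2/1) = 2 + 1/2 = 5/2
2 + 1/(5/2) = 2 + 2/5 = 12/5
15 + 1/(12/5) = 15 + 5/12 = 185/12
11 + 1/(185/12) = 11 + 12/185 = 2047/185
2 + 1/(2047/185) = 2 + 185/2047 = 4279/2047
3 + 1/(4279/2047) = 3 + 2047/4279 = 14884/4279
0 + 1/(14884/4279) = 0 + 4279/14884 = 4279/14884

4279/14884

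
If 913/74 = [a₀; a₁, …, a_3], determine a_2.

⌊913/74⌋ = 12, remainder 25
⌊74/25⌋ = 2, remainder 24
⌊25/24⌋ = 1, remainder 1

1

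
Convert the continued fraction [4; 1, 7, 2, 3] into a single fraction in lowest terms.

288/59

Build up convergents one term at a time:
a_0 = 4: 4/1
a_1 = 1: 5/1
a_2 = 7: 39/8
a_3 = 2: 83/17
a_4 = 3: 288/59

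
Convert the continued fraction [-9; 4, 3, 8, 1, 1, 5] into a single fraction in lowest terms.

-11101/1266

Start with 5.
1 + 1/(5/1) = 1 + 1/5 = 6/5
1 + 1/(6/5) = 1 + 5/6 = 11/6
8 + 1/(11/6) = 8 + 6/11 = 94/11
3 + 1/(94/11) = 3 + 11/94 = 293/94
4 + 1/(293/94) = 4 + 94/293 = 1266/293
-9 + 1/(1266/293) = -9 + 293/1266 = -11101/1266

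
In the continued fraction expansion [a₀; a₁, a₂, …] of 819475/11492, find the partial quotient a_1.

3

819475 ÷ 11492 → quotient 71, remainder 3543
11492 ÷ 3543 → quotient 3, remainder 863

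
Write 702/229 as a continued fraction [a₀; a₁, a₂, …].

⌊702/229⌋ = 3, remainder 15
⌊229/15⌋ = 15, remainder 4
⌊15/4⌋ = 3, remainder 3
⌊4/3⌋ = 1, remainder 1
⌊3/1⌋ = 3, remainder 0

[3; 15, 3, 1, 3]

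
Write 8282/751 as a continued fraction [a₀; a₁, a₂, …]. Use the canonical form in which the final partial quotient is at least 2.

[11; 35, 1, 3, 5]

Repeatedly divide and take the remainder:
⌊8282/751⌋ = 11, remainder 21
⌊751/21⌋ = 35, remainder 16
⌊21/16⌋ = 1, remainder 5
⌊16/5⌋ = 3, remainder 1
⌊5/1⌋ = 5, remainder 0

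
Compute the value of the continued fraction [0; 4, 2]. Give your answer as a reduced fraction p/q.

2/9

Start with 2.
4 + 1/(2/1) = 4 + 1/2 = 9/2
0 + 1/(9/2) = 0 + 2/9 = 2/9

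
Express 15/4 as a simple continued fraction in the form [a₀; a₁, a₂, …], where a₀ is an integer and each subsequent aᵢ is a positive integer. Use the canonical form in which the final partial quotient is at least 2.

⌊15/4⌋ = 3, remainder 3
⌊4/3⌋ = 1, remainder 1
⌊3/1⌋ = 3, remainder 0

[3; 1, 3]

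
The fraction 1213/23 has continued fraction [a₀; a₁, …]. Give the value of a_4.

Apply division with remainder until the remainder is 0:
1213 = 52·23 + 17, so a_0 = 52
23 = 1·17 + 6, so a_1 = 1
17 = 2·6 + 5, so a_2 = 2
6 = 1·5 + 1, so a_3 = 1
5 = 5·1 + 0, so a_4 = 5

5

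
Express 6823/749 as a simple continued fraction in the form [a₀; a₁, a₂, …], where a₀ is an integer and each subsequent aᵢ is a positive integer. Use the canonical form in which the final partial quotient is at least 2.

6823 ÷ 749 → quotient 9, remainder 82
749 ÷ 82 → quotient 9, remainder 11
82 ÷ 11 → quotient 7, remainder 5
11 ÷ 5 → quotient 2, remainder 1
5 ÷ 1 → quotient 5, remainder 0

[9; 9, 7, 2, 5]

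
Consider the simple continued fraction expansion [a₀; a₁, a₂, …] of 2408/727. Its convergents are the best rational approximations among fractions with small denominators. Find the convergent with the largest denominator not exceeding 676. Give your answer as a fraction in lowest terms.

List convergents until the denominator exceeds the bound:
a_0 = 3: 3/1  (≤ bound)
a_1 = 3: 10/3  (≤ bound)
a_2 = 4: 43/13  (≤ bound)
a_3 = 1: 53/16  (≤ bound)
a_4 = 14: 785/237  (≤ bound)
a_5 = 3: 2408/727  (> 676, stop)

785/237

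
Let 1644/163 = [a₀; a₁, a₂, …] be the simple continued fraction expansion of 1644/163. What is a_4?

⌊1644/163⌋ = 10, remainder 14
⌊163/14⌋ = 11, remainder 9
⌊14/9⌋ = 1, remainder 5
⌊9/5⌋ = 1, remainder 4
⌊5/4⌋ = 1, remainder 1

1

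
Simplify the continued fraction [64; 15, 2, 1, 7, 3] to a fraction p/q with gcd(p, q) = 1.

Work from the innermost term outward:
Start with 3.
7 + 1/(3/1) = 7 + 1/3 = 22/3
1 + 1/(22/3) = 1 + 3/22 = 25/22
2 + 1/(25/22) = 2 + 22/25 = 72/25
15 + 1/(72/25) = 15 + 25/72 = 1105/72
64 + 1/(1105/72) = 64 + 72/1105 = 70792/1105

70792/1105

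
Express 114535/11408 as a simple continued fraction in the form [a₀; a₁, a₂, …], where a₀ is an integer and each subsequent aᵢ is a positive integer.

[10; 25, 13, 1, 3, 1, 2, 2]

114535 ÷ 11408 → quotient 10, remainder 455
11408 ÷ 455 → quotient 25, remainder 33
455 ÷ 33 → quotient 13, remainder 26
33 ÷ 26 → quotient 1, remainder 7
26 ÷ 7 → quotient 3, remainder 5
7 ÷ 5 → quotient 1, remainder 2
5 ÷ 2 → quotient 2, remainder 1
2 ÷ 1 → quotient 2, remainder 0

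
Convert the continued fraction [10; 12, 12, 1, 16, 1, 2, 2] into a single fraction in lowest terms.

195445/19384

Start with 2.
2 + 1/(2/1) = 2 + 1/2 = 5/2
1 + 1/(5/2) = 1 + 2/5 = 7/5
16 + 1/(7/5) = 16 + 5/7 = 117/7
1 + 1/(117/7) = 1 + 7/117 = 124/117
12 + 1/(124/117) = 12 + 117/124 = 1605/124
12 + 1/(1605/124) = 12 + 124/1605 = 19384/1605
10 + 1/(19384/1605) = 10 + 1605/19384 = 195445/19384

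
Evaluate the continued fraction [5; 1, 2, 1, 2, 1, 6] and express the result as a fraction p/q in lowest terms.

579/101

Compute successive convergents:
a_0 = 5: 5/1
a_1 = 1: 6/1
a_2 = 2: 17/3
a_3 = 1: 23/4
a_4 = 2: 63/11
a_5 = 1: 86/15
a_6 = 6: 579/101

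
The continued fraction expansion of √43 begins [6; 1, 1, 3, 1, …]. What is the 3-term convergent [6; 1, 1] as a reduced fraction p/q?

13/2

Collapse the nested fraction from the inside out:
Start with 1.
1 + 1/(1/1) = 1 + 1/1 = 2/1
6 + 1/(2/1) = 6 + 1/2 = 13/2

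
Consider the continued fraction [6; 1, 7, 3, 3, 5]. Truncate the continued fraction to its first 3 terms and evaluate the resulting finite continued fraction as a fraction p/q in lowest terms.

55/8

Start with 7.
1 + 1/(7/1) = 1 + 1/7 = 8/7
6 + 1/(8/7) = 6 + 7/8 = 55/8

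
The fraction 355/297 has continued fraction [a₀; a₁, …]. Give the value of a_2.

355 = 1·297 + 58, so a_0 = 1
297 = 5·58 + 7, so a_1 = 5
58 = 8·7 + 2, so a_2 = 8

8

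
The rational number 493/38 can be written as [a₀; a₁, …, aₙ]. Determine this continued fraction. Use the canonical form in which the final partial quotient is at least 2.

Run the Euclidean algorithm, recording each quotient:
⌊493/38⌋ = 12, remainder 37
⌊38/37⌋ = 1, remainder 1
⌊37/1⌋ = 37, remainder 0

[12; 1, 37]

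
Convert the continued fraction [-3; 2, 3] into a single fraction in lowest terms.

-18/7

a_0 = -3: -3/1
a_1 = 2: -5/2
a_2 = 3: -18/7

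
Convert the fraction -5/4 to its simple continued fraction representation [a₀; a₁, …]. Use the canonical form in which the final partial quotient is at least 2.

-5 ÷ 4 → quotient -2, remainder 3
4 ÷ 3 → quotient 1, remainder 1
3 ÷ 1 → quotient 3, remainder 0

[-2; 1, 3]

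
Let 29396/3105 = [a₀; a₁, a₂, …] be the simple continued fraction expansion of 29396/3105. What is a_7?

2

29396 = 9·3105 + 1451, so a_0 = 9
3105 = 2·1451 + 203, so a_1 = 2
1451 = 7·203 + 30, so a_2 = 7
203 = 6·30 + 23, so a_3 = 6
30 = 1·23 + 7, so a_4 = 1
23 = 3·7 + 2, so a_5 = 3
7 = 3·2 + 1, so a_6 = 3
2 = 2·1 + 0, so a_7 = 2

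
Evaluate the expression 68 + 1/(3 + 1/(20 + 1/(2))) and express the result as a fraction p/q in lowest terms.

Collapse the nested fraction from the inside out:
Start with 2.
20 + 1/(2/1) = 20 + 1/2 = 41/2
3 + 1/(41/2) = 3 + 2/41 = 125/41
68 + 1/(125/41) = 68 + 41/125 = 8541/125

8541/125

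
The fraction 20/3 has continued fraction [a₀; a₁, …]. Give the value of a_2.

2

Run the Euclidean algorithm, recording each quotient:
20 ÷ 3 → quotient 6, remainder 2
3 ÷ 2 → quotient 1, remainder 1
2 ÷ 1 → quotient 2, remainder 0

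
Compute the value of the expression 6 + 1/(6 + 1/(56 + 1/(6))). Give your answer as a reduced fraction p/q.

12505/2028

Start with 6.
56 + 1/(6/1) = 56 + 1/6 = 337/6
6 + 1/(337/6) = 6 + 6/337 = 2028/337
6 + 1/(2028/337) = 6 + 337/2028 = 12505/2028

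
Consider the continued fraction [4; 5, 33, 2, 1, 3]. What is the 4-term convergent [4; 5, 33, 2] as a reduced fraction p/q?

Work from the innermost term outward:
Start with 2.
33 + 1/(2/1) = 33 + 1/2 = 67/2
5 + 1/(67/2) = 5 + 2/67 = 337/67
4 + 1/(337/67) = 4 + 67/337 = 1415/337

1415/337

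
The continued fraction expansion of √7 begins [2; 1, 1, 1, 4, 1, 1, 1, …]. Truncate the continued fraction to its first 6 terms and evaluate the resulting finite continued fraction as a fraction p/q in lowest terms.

Start with 1.
4 + 1/(1/1) = 4 + 1/1 = 5/1
1 + 1/(5/1) = 1 + 1/5 = 6/5
1 + 1/(6/5) = 1 + 5/6 = 11/6
1 + 1/(11/6) = 1 + 6/11 = 17/11
2 + 1/(17/11) = 2 + 11/17 = 45/17

45/17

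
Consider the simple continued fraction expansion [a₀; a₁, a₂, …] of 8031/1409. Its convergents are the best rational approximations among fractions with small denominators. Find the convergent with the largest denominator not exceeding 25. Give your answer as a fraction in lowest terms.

List convergents until the denominator exceeds the bound:
a_0 = 5: 5/1  (≤ bound)
a_1 = 1: 6/1  (≤ bound)
a_2 = 2: 17/3  (≤ bound)
a_3 = 3: 57/10  (≤ bound)
a_4 = 46: 2639/463  (> 25, stop)

57/10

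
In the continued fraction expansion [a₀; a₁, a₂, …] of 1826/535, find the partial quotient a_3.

⌊1826/535⌋ = 3, remainder 221
⌊535/221⌋ = 2, remainder 93
⌊221/93⌋ = 2, remainder 35
⌊93/35⌋ = 2, remainder 23

2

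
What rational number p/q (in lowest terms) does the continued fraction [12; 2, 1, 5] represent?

210/17

Start with 5.
1 + 1/(5/1) = 1 + 1/5 = 6/5
2 + 1/(6/5) = 2 + 5/6 = 17/6
12 + 1/(17/6) = 12 + 6/17 = 210/17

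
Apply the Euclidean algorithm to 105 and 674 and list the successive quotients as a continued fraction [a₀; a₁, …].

[0; 6, 2, 2, 1, 1, 2, 3]

⌊105/674⌋ = 0, remainder 105
⌊674/105⌋ = 6, remainder 44
⌊105/44⌋ = 2, remainder 17
⌊44/17⌋ = 2, remainder 10
⌊17/10⌋ = 1, remainder 7
⌊10/7⌋ = 1, remainder 3
⌊7/3⌋ = 2, remainder 1
⌊3/1⌋ = 3, remainder 0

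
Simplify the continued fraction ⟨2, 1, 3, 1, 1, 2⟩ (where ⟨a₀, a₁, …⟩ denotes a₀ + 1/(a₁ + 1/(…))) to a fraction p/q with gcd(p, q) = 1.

64/23

Starting at the tail and folding back:
Start with 2.
1 + 1/(2/1) = 1 + 1/2 = 3/2
1 + 1/(3/2) = 1 + 2/3 = 5/3
3 + 1/(5/3) = 3 + 3/5 = 18/5
1 + 1/(18/5) = 1 + 5/18 = 23/18
2 + 1/(23/18) = 2 + 18/23 = 64/23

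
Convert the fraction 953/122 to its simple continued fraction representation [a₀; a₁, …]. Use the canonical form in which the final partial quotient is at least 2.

953 = 7·122 + 99, so a_0 = 7
122 = 1·99 + 23, so a_1 = 1
99 = 4·23 + 7, so a_2 = 4
23 = 3·7 + 2, so a_3 = 3
7 = 3·2 + 1, so a_4 = 3
2 = 2·1 + 0, so a_5 = 2

[7; 1, 4, 3, 3, 2]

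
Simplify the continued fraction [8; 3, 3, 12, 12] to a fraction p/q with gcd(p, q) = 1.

Build up convergents one term at a time:
a_0 = 8: 8/1
a_1 = 3: 25/3
a_2 = 3: 83/10
a_3 = 12: 1021/123
a_4 = 12: 12335/1486

12335/1486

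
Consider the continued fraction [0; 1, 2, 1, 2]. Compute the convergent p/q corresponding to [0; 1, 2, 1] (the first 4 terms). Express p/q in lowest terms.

3/4

a_0 = 0: 0/1
a_1 = 1: 1/1
a_2 = 2: 2/3
a_3 = 1: 3/4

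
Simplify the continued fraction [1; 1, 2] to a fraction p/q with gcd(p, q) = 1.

5/3

a_0 = 1: 1/1
a_1 = 1: 2/1
a_2 = 2: 5/3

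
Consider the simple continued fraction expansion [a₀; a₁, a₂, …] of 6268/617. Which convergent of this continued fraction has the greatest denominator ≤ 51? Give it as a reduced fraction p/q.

a_0 = 10: 10/1  (≤ bound)
a_1 = 6: 61/6  (≤ bound)
a_2 = 3: 193/19  (≤ bound)
a_3 = 2: 447/44  (≤ bound)
a_4 = 1: 640/63  (> 51, stop)

447/44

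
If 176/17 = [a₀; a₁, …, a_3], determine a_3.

176 ÷ 17 → quotient 10, remainder 6
17 ÷ 6 → quotient 2, remainder 5
6 ÷ 5 → quotient 1, remainder 1
5 ÷ 1 → quotient 5, remainder 0

5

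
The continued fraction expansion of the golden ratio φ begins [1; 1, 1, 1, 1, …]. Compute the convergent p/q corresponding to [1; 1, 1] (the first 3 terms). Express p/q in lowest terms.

3/2

a_0 = 1: 1/1
a_1 = 1: 2/1
a_2 = 1: 3/2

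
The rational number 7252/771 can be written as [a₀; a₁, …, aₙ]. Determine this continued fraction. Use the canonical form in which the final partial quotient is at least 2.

Repeatedly divide and take the remainder:
⌊7252/771⌋ = 9, remainder 313
⌊771/313⌋ = 2, remainder 145
⌊313/145⌋ = 2, remainder 23
⌊145/23⌋ = 6, remainder 7
⌊23/7⌋ = 3, remainder 2
⌊7/2⌋ = 3, remainder 1
⌊2/1⌋ = 2, remainder 0

[9; 2, 2, 6, 3, 3, 2]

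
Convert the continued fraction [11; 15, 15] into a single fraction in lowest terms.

a_0 = 11: 11/1
a_1 = 15: 166/15
a_2 = 15: 2501/226

2501/226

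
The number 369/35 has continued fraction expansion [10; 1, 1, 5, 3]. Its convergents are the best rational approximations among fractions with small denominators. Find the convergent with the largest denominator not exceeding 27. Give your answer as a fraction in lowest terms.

List convergents until the denominator exceeds the bound:
a_0 = 10: 10/1  (≤ bound)
a_1 = 1: 11/1  (≤ bound)
a_2 = 1: 21/2  (≤ bound)
a_3 = 5: 116/11  (≤ bound)
a_4 = 3: 369/35  (> 27, stop)

116/11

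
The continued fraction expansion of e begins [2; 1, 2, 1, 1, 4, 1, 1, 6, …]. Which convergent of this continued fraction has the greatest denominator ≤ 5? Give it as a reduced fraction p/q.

11/4

List convergents until the denominator exceeds the bound:
a_0 = 2: 2/1  (≤ bound)
a_1 = 1: 3/1  (≤ bound)
a_2 = 2: 8/3  (≤ bound)
a_3 = 1: 11/4  (≤ bound)
a_4 = 1: 19/7  (> 5, stop)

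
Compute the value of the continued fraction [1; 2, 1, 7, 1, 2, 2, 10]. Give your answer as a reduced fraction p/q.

2471/1835

Build up convergents one term at a time:
a_0 = 1: 1/1
a_1 = 2: 3/2
a_2 = 1: 4/3
a_3 = 7: 31/23
a_4 = 1: 35/26
a_5 = 2: 101/75
a_6 = 2: 237/176
a_7 = 10: 2471/1835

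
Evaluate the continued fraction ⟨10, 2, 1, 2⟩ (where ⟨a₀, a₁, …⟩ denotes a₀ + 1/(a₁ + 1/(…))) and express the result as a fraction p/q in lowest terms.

83/8

Start with 2.
1 + 1/(2/1) = 1 + 1/2 = 3/2
2 + 1/(3/2) = 2 + 2/3 = 8/3
10 + 1/(8/3) = 10 + 3/8 = 83/8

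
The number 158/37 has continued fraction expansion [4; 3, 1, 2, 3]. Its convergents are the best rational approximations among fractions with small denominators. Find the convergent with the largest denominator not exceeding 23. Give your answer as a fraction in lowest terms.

a_0 = 4: 4/1  (≤ bound)
a_1 = 3: 13/3  (≤ bound)
a_2 = 1: 17/4  (≤ bound)
a_3 = 2: 47/11  (≤ bound)
a_4 = 3: 158/37  (> 23, stop)

47/11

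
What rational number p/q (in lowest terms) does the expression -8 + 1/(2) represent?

-15/2

a_0 = -8: -8/1
a_1 = 2: -15/2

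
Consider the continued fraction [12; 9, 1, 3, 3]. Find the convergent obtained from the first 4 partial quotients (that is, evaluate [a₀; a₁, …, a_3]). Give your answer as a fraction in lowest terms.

472/39

Use the convergent recurrence hₖ = aₖ·hₖ₋₁ + hₖ₋₂ (and likewise for the denominators kₖ):
a_0 = 12: 12/1
a_1 = 9: 109/9
a_2 = 1: 121/10
a_3 = 3: 472/39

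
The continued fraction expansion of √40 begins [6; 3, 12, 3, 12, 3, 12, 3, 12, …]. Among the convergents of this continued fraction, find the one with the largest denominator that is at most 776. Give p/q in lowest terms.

721/114

List convergents until the denominator exceeds the bound:
a_0 = 6: 6/1  (≤ bound)
a_1 = 3: 19/3  (≤ bound)
a_2 = 12: 234/37  (≤ bound)
a_3 = 3: 721/114  (≤ bound)
a_4 = 12: 8886/1405  (> 776, stop)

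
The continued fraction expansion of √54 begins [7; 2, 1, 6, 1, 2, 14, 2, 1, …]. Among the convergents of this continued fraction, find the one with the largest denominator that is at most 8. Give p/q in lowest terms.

a_0 = 7: 7/1  (≤ bound)
a_1 = 2: 15/2  (≤ bound)
a_2 = 1: 22/3  (≤ bound)
a_3 = 6: 147/20  (> 8, stop)

22/3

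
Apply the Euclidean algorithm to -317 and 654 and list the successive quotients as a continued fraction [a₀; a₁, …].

-317 ÷ 654 → quotient -1, remainder 337
654 ÷ 337 → quotient 1, remainder 317
337 ÷ 317 → quotient 1, remainder 20
317 ÷ 20 → quotient 15, remainder 17
20 ÷ 17 → quotient 1, remainder 3
17 ÷ 3 → quotient 5, remainder 2
3 ÷ 2 → quotient 1, remainder 1
2 ÷ 1 → quotient 2, remainder 0

[-1; 1, 1, 15, 1, 5, 1, 2]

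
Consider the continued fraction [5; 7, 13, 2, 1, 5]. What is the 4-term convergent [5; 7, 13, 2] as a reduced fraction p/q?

Collapse the nested fraction from the inside out:
Start with 2.
13 + 1/(2/1) = 13 + 1/2 = 27/2
7 + 1/(27/2) = 7 + 2/27 = 191/27
5 + 1/(191/27) = 5 + 27/191 = 982/191

982/191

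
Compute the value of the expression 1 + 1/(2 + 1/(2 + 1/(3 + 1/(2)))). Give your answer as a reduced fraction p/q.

Build up convergents one term at a time:
a_0 = 1: 1/1
a_1 = 2: 3/2
a_2 = 2: 7/5
a_3 = 3: 24/17
a_4 = 2: 55/39

55/39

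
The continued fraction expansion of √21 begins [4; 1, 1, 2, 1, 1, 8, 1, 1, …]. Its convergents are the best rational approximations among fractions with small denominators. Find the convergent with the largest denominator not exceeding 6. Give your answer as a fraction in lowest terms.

List convergents until the denominator exceeds the bound:
a_0 = 4: 4/1  (≤ bound)
a_1 = 1: 5/1  (≤ bound)
a_2 = 1: 9/2  (≤ bound)
a_3 = 2: 23/5  (≤ bound)
a_4 = 1: 32/7  (> 6, stop)

23/5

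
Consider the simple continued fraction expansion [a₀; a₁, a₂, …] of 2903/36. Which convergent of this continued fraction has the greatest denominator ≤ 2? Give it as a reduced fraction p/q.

161/2

a_0 = 80: 80/1  (≤ bound)
a_1 = 1: 81/1  (≤ bound)
a_2 = 1: 161/2  (≤ bound)
a_3 = 1: 242/3  (> 2, stop)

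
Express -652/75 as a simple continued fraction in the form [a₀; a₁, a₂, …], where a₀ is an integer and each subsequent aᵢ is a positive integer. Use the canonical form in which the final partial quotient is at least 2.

Run the Euclidean algorithm, recording each quotient:
⌊-652/75⌋ = -9, remainder 23
⌊75/23⌋ = 3, remainder 6
⌊23/6⌋ = 3, remainder 5
⌊6/5⌋ = 1, remainder 1
⌊5/1⌋ = 5, remainder 0

[-9; 3, 3, 1, 5]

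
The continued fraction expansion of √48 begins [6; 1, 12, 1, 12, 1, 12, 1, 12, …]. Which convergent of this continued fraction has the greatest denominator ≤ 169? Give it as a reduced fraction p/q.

97/14

List convergents until the denominator exceeds the bound:
a_0 = 6: 6/1  (≤ bound)
a_1 = 1: 7/1  (≤ bound)
a_2 = 12: 90/13  (≤ bound)
a_3 = 1: 97/14  (≤ bound)
a_4 = 12: 1254/181  (> 169, stop)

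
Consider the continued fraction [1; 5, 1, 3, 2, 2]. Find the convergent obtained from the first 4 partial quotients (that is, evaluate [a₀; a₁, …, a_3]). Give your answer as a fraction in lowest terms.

Starting at the tail and folding back:
Start with 3.
1 + 1/(3/1) = 1 + 1/3 = 4/3
5 + 1/(4/3) = 5 + 3/4 = 23/4
1 + 1/(23/4) = 1 + 4/23 = 27/23

27/23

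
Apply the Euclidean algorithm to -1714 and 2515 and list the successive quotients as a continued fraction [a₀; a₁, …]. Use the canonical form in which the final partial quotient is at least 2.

-1714 = -1·2515 + 801, so a_0 = -1
2515 = 3·801 + 112, so a_1 = 3
801 = 7·112 + 17, so a_2 = 7
112 = 6·17 + 10, so a_3 = 6
17 = 1·10 + 7, so a_4 = 1
10 = 1·7 + 3, so a_5 = 1
7 = 2·3 + 1, so a_6 = 2
3 = 3·1 + 0, so a_7 = 3

[-1; 3, 7, 6, 1, 1, 2, 3]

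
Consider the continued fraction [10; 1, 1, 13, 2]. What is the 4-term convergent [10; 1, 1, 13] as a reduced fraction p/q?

284/27

Start with 13.
1 + 1/(13/1) = 1 + 1/13 = 14/13
1 + 1/(14/13) = 1 + 13/14 = 27/14
10 + 1/(27/14) = 10 + 14/27 = 284/27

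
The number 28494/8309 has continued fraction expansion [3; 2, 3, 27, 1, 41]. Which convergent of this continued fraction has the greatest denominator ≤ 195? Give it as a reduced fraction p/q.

655/191

List convergents until the denominator exceeds the bound:
a_0 = 3: 3/1  (≤ bound)
a_1 = 2: 7/2  (≤ bound)
a_2 = 3: 24/7  (≤ bound)
a_3 = 27: 655/191  (≤ bound)
a_4 = 1: 679/198  (> 195, stop)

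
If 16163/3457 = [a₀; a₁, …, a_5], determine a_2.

2

⌊16163/3457⌋ = 4, remainder 2335
⌊3457/2335⌋ = 1, remainder 1122
⌊2335/1122⌋ = 2, remainder 91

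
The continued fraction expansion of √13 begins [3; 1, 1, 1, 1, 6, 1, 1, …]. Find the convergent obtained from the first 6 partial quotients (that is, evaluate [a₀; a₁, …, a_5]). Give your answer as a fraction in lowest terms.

Starting at the tail and folding back:
Start with 6.
1 + 1/(6/1) = 1 + 1/6 = 7/6
1 + 1/(7/6) = 1 + 6/7 = 13/7
1 + 1/(13/7) = 1 + 7/13 = 20/13
1 + 1/(20/13) = 1 + 13/20 = 33/20
3 + 1/(33/20) = 3 + 20/33 = 119/33

119/33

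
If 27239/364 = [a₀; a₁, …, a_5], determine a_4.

⌊27239/364⌋ = 74, remainder 303
⌊364/303⌋ = 1, remainder 61
⌊303/61⌋ = 4, remainder 59
⌊61/59⌋ = 1, remainder 2
⌊59/2⌋ = 29, remainder 1

29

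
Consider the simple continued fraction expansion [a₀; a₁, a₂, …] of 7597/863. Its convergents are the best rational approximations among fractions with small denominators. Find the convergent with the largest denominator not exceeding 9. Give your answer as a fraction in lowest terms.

a_0 = 8: 8/1  (≤ bound)
a_1 = 1: 9/1  (≤ bound)
a_2 = 4: 44/5  (≤ bound)
a_3 = 13: 581/66  (> 9, stop)

44/5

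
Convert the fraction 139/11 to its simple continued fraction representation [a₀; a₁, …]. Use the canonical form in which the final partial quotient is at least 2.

[12; 1, 1, 1, 3]

⌊139/11⌋ = 12, remainder 7
⌊11/7⌋ = 1, remainder 4
⌊7/4⌋ = 1, remainder 3
⌊4/3⌋ = 1, remainder 1
⌊3/1⌋ = 3, remainder 0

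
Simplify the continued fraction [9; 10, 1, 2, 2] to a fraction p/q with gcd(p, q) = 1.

682/75

Start with 2.
2 + 1/(2/1) = 2 + 1/2 = 5/2
1 + 1/(5/2) = 1 + 2/5 = 7/5
10 + 1/(7/5) = 10 + 5/7 = 75/7
9 + 1/(75/7) = 9 + 7/75 = 682/75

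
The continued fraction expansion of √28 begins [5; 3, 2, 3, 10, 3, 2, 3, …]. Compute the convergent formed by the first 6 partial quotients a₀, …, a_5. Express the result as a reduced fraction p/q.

4048/765

Use the convergent recurrence hₖ = aₖ·hₖ₋₁ + hₖ₋₂ (and likewise for the denominators kₖ):
a_0 = 5: 5/1
a_1 = 3: 16/3
a_2 = 2: 37/7
a_3 = 3: 127/24
a_4 = 10: 1307/247
a_5 = 3: 4048/765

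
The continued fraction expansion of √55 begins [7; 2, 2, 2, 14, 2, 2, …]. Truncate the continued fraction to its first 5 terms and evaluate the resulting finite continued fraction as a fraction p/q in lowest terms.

Start with 14.
2 + 1/(14/1) = 2 + 1/14 = 29/14
2 + 1/(29/14) = 2 + 14/29 = 72/29
2 + 1/(72/29) = 2 + 29/72 = 173/72
7 + 1/(173/72) = 7 + 72/173 = 1283/173

1283/173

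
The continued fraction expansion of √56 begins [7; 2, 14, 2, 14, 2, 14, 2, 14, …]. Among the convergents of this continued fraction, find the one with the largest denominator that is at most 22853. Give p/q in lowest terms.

13455/1798

List convergents until the denominator exceeds the bound:
a_0 = 7: 7/1  (≤ bound)
a_1 = 2: 15/2  (≤ bound)
a_2 = 14: 217/29  (≤ bound)
a_3 = 2: 449/60  (≤ bound)
a_4 = 14: 6503/869  (≤ bound)
a_5 = 2: 13455/1798  (≤ bound)
a_6 = 14: 194873/26041  (> 22853, stop)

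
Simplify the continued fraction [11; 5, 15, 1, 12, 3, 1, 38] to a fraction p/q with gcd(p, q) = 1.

1854298/165599

Use the convergent recurrence hₖ = aₖ·hₖ₋₁ + hₖ₋₂ (and likewise for the denominators kₖ):
a_0 = 11: 11/1
a_1 = 5: 56/5
a_2 = 15: 851/76
a_3 = 1: 907/81
a_4 = 12: 11735/1048
a_5 = 3: 36112/3225
a_6 = 1: 47847/4273
a_7 = 38: 1854298/165599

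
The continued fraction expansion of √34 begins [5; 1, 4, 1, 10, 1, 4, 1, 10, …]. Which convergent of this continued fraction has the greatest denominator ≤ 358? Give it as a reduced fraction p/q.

2035/349

List convergents until the denominator exceeds the bound:
a_0 = 5: 5/1  (≤ bound)
a_1 = 1: 6/1  (≤ bound)
a_2 = 4: 29/5  (≤ bound)
a_3 = 1: 35/6  (≤ bound)
a_4 = 10: 379/65  (≤ bound)
a_5 = 1: 414/71  (≤ bound)
a_6 = 4: 2035/349  (≤ bound)
a_7 = 1: 2449/420  (> 358, stop)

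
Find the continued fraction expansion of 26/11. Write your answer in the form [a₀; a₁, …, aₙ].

⌊26/11⌋ = 2, remainder 4
⌊11/4⌋ = 2, remainder 3
⌊4/3⌋ = 1, remainder 1
⌊3/1⌋ = 3, remainder 0

[2; 2, 1, 3]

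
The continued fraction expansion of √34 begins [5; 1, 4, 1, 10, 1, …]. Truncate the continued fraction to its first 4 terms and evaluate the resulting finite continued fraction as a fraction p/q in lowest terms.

35/6

Start with 1.
4 + 1/(1/1) = 4 + 1/1 = 5/1
1 + 1/(5/1) = 1 + 1/5 = 6/5
5 + 1/(6/5) = 5 + 5/6 = 35/6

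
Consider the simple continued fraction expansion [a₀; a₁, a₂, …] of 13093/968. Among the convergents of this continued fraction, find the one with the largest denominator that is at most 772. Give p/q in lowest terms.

2881/213

a_0 = 13: 13/1  (≤ bound)
a_1 = 1: 14/1  (≤ bound)
a_2 = 1: 27/2  (≤ bound)
a_3 = 9: 257/19  (≤ bound)
a_4 = 5: 1312/97  (≤ bound)
a_5 = 1: 1569/116  (≤ bound)
a_6 = 1: 2881/213  (≤ bound)
a_7 = 4: 13093/968  (> 772, stop)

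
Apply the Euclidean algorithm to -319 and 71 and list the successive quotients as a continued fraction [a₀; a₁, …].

Repeatedly divide and take the remainder:
-319 ÷ 71 → quotient -5, remainder 36
71 ÷ 36 → quotient 1, remainder 35
36 ÷ 35 → quotient 1, remainder 1
35 ÷ 1 → quotient 35, remainder 0

[-5; 1, 1, 35]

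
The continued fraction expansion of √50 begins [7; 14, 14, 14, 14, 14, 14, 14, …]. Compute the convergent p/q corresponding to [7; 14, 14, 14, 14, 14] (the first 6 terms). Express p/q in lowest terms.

3880899/548842

Work from the innermost term outward:
Start with 14.
14 + 1/(14/1) = 14 + 1/14 = 197/14
14 + 1/(197/14) = 14 + 14/197 = 2772/197
14 + 1/(2772/197) = 14 + 197/2772 = 39005/2772
14 + 1/(39005/2772) = 14 + 2772/39005 = 548842/39005
7 + 1/(548842/39005) = 7 + 39005/548842 = 3880899/548842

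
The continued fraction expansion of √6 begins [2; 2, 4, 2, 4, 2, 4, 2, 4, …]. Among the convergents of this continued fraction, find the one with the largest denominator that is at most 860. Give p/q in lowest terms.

List convergents until the denominator exceeds the bound:
a_0 = 2: 2/1  (≤ bound)
a_1 = 2: 5/2  (≤ bound)
a_2 = 4: 22/9  (≤ bound)
a_3 = 2: 49/20  (≤ bound)
a_4 = 4: 218/89  (≤ bound)
a_5 = 2: 485/198  (≤ bound)
a_6 = 4: 2158/881  (> 860, stop)

485/198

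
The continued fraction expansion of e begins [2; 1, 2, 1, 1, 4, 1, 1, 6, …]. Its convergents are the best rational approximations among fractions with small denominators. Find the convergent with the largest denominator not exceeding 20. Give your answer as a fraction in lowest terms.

19/7

a_0 = 2: 2/1  (≤ bound)
a_1 = 1: 3/1  (≤ bound)
a_2 = 2: 8/3  (≤ bound)
a_3 = 1: 11/4  (≤ bound)
a_4 = 1: 19/7  (≤ bound)
a_5 = 4: 87/32  (> 20, stop)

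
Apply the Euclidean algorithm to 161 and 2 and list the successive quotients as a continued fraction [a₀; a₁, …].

Run the Euclidean algorithm, recording each quotient:
161 = 80·2 + 1, so a_0 = 80
2 = 2·1 + 0, so a_1 = 2

[80; 2]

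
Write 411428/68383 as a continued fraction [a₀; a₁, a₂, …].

Apply division with remainder until the remainder is 0:
⌊411428/68383⌋ = 6, remainder 1130
⌊68383/1130⌋ = 60, remainder 583
⌊1130/583⌋ = 1, remainder 547
⌊583/547⌋ = 1, remainder 36
⌊547/36⌋ = 15, remainder 7
⌊36/7⌋ = 5, remainder 1
⌊7/1⌋ = 7, remainder 0

[6; 60, 1, 1, 15, 5, 7]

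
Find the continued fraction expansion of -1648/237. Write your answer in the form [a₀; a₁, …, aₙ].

⌊-1648/237⌋ = -7, remainder 11
⌊237/11⌋ = 21, remainder 6
⌊11/6⌋ = 1, remainder 5
⌊6/5⌋ = 1, remainder 1
⌊5/1⌋ = 5, remainder 0

[-7; 21, 1, 1, 5]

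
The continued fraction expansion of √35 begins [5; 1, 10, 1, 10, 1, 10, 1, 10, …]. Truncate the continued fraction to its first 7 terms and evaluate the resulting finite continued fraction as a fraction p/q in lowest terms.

a_0 = 5: 5/1
a_1 = 1: 6/1
a_2 = 10: 65/11
a_3 = 1: 71/12
a_4 = 10: 775/131
a_5 = 1: 846/143
a_6 = 10: 9235/1561

9235/1561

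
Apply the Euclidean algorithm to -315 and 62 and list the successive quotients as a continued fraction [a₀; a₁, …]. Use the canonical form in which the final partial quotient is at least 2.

Apply division with remainder until the remainder is 0:
-315 ÷ 62 → quotient -6, remainder 57
62 ÷ 57 → quotient 1, remainder 5
57 ÷ 5 → quotient 11, remainder 2
5 ÷ 2 → quotient 2, remainder 1
2 ÷ 1 → quotient 2, remainder 0

[-6; 1, 11, 2, 2]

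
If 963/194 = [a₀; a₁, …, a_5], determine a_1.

1

963 = 4·194 + 187, so a_0 = 4
194 = 1·187 + 7, so a_1 = 1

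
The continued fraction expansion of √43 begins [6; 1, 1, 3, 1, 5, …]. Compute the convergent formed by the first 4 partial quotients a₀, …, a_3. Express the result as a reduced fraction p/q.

46/7

a_0 = 6: 6/1
a_1 = 1: 7/1
a_2 = 1: 13/2
a_3 = 3: 46/7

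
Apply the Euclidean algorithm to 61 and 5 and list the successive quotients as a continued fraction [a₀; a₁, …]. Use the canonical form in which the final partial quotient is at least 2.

Repeatedly divide and take the remainder:
⌊61/5⌋ = 12, remainder 1
⌊5/1⌋ = 5, remainder 0

[12; 5]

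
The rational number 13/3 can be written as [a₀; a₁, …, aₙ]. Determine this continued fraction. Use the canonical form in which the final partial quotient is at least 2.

[4; 3]

Apply division with remainder until the remainder is 0:
⌊13/3⌋ = 4, remainder 1
⌊3/1⌋ = 3, remainder 0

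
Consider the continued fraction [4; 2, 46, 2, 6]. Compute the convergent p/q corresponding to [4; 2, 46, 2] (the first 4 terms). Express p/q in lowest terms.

a_0 = 4: 4/1
a_1 = 2: 9/2
a_2 = 46: 418/93
a_3 = 2: 845/188

845/188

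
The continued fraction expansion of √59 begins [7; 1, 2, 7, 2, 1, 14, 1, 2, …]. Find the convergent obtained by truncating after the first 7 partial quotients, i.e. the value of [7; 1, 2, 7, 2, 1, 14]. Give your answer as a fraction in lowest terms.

Use the convergent recurrence hₖ = aₖ·hₖ₋₁ + hₖ₋₂ (and likewise for the denominators kₖ):
a_0 = 7: 7/1
a_1 = 1: 8/1
a_2 = 2: 23/3
a_3 = 7: 169/22
a_4 = 2: 361/47
a_5 = 1: 530/69
a_6 = 14: 7781/1013

7781/1013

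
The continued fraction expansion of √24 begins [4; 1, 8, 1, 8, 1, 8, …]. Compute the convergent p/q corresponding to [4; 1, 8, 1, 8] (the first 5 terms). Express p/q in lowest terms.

Start with 8.
1 + 1/(8/1) = 1 + 1/8 = 9/8
8 + 1/(9/8) = 8 + 8/9 = 80/9
1 + 1/(80/9) = 1 + 9/80 = 89/80
4 + 1/(89/80) = 4 + 80/89 = 436/89

436/89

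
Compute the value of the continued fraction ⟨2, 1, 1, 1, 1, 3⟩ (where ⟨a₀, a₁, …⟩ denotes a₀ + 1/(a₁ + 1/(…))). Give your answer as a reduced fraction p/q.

Collapse the nested fraction from the inside out:
Start with 3.
1 + 1/(3/1) = 1 + 1/3 = 4/3
1 + 1/(4/3) = 1 + 3/4 = 7/4
1 + 1/(7/4) = 1 + 4/7 = 11/7
1 + 1/(11/7) = 1 + 7/11 = 18/11
2 + 1/(18/11) = 2 + 11/18 = 47/18

47/18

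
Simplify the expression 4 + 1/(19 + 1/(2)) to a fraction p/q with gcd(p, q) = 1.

158/39

Collapse the nested fraction from the inside out:
Start with 2.
19 + 1/(2/1) = 19 + 1/2 = 39/2
4 + 1/(39/2) = 4 + 2/39 = 158/39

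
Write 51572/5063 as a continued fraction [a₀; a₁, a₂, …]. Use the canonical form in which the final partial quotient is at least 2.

51572 ÷ 5063 → quotient 10, remainder 942
5063 ÷ 942 → quotient 5, remainder 353
942 ÷ 353 → quotient 2, remainder 236
353 ÷ 236 → quotient 1, remainder 117
236 ÷ 117 → quotient 2, remainder 2
117 ÷ 2 → quotient 58, remainder 1
2 ÷ 1 → quotient 2, remainder 0

[10; 5, 2, 1, 2, 58, 2]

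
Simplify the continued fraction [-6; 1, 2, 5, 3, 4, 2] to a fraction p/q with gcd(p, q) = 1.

Start with 2.
4 + 1/(2/1) = 4 + 1/2 = 9/2
3 + 1/(9/2) = 3 + 2/9 = 29/9
5 + 1/(29/9) = 5 + 9/29 = 154/29
2 + 1/(154/29) = 2 + 29/154 = 337/154
1 + 1/(337/154) = 1 + 154/337 = 491/337
-6 + 1/(491/337) = -6 + 337/491 = -2609/491

-2609/491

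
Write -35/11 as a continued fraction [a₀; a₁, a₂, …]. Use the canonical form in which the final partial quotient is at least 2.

Repeatedly divide and take the remainder:
-35 = -4·11 + 9, so a_0 = -4
11 = 1·9 + 2, so a_1 = 1
9 = 4·2 + 1, so a_2 = 4
2 = 2·1 + 0, so a_3 = 2

[-4; 1, 4, 2]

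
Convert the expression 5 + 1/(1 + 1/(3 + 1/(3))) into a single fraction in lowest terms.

75/13

Start with 3.
3 + 1/(3/1) = 3 + 1/3 = 10/3
1 + 1/(10/3) = 1 + 3/10 = 13/10
5 + 1/(13/10) = 5 + 10/13 = 75/13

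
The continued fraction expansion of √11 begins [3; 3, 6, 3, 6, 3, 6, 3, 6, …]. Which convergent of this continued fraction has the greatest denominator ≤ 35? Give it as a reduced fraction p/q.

63/19

List convergents until the denominator exceeds the bound:
a_0 = 3: 3/1  (≤ bound)
a_1 = 3: 10/3  (≤ bound)
a_2 = 6: 63/19  (≤ bound)
a_3 = 3: 199/60  (> 35, stop)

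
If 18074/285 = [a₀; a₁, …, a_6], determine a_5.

7

Repeatedly divide and take the remainder:
18074 = 63·285 + 119, so a_0 = 63
285 = 2·119 + 47, so a_1 = 2
119 = 2·47 + 25, so a_2 = 2
47 = 1·25 + 22, so a_3 = 1
25 = 1·22 + 3, so a_4 = 1
22 = 7·3 + 1, so a_5 = 7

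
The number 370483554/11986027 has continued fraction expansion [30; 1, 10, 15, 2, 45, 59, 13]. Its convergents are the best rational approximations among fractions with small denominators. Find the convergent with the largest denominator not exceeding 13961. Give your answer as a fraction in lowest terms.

10602/343

a_0 = 30: 30/1  (≤ bound)
a_1 = 1: 31/1  (≤ bound)
a_2 = 10: 340/11  (≤ bound)
a_3 = 15: 5131/166  (≤ bound)
a_4 = 2: 10602/343  (≤ bound)
a_5 = 45: 482221/15601  (> 13961, stop)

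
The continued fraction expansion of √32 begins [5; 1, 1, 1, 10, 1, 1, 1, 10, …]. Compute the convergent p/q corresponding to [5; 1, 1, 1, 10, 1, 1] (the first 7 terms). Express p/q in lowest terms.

Work from the innermost term outward:
Start with 1.
1 + 1/(1/1) = 1 + 1/1 = 2/1
10 + 1/(2/1) = 10 + 1/2 = 21/2
1 + 1/(21/2) = 1 + 2/21 = 23/21
1 + 1/(23/21) = 1 + 21/23 = 44/23
1 + 1/(44/23) = 1 + 23/44 = 67/44
5 + 1/(67/44) = 5 + 44/67 = 379/67

379/67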